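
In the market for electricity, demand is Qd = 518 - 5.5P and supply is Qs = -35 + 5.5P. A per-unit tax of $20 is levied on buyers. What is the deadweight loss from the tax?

Pre-tax equilibrium: P* = 553/11, Q* = 241.5.
Tax on buyers shifts demand to Qd = 518 − 5.5(P + 20) = 408 - 5.5P.
408 - 5.5P = -35 + 5.5P gives seller price Ps = 443/11; buyers pay Pb = 443/11 + 20 = 663/11.
New quantity: Q = 518 − 5.5(663/11) = 186.5.
DWL = ½ × 20 × (241.5 − 186.5) = 550.

Deadweight loss = 550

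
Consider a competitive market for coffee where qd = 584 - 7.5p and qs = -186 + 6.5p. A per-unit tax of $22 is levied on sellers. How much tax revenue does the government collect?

Tax revenue = 29227/14

Pre-tax equilibrium: p* = 55, q* = 171.5.
Tax on sellers shifts supply to qs = -186 + 6.5(p − 22) = -329 + 6.5p.
584 - 7.5p = -329 + 6.5p gives buyer price pb = 913/14; sellers receive ps = 913/14 − 22 = 605/14.
New quantity: q = 584 − 7.5(913/14) = 2657/28.
Revenue = 22 × 2657/28 = 29227/14.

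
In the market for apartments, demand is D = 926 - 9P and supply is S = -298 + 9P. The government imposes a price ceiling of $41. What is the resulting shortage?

Shortage = 486

Equilibrium price would be P* = 68, so the ceiling at 41 binds.
At P = 41: D = 926 − 9(41) = 557, S = -298 + 9(41) = 71.
Shortage = 557 − 71 = 486.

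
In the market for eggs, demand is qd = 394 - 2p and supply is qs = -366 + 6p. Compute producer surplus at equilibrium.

Producer surplus = 3468

Equilibrium: 394 - 2p = -366 + 6p gives p* = 95, q* = 204.
Supply starts at p = 61 (where qs = 0).
PS = ½(95 − 61)(204) = 3468.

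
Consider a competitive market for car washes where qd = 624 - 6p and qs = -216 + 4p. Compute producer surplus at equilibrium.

Producer surplus = 1800

Equilibrium: 624 - 6p = -216 + 4p gives p* = 84, q* = 120.
Supply starts at p = 54 (where qs = 0).
PS = ½(84 − 54)(120) = 1800.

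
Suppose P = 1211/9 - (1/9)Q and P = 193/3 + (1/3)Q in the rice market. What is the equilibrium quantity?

Set the two price expressions equal: 1211/9 - (1/9)Q = 193/3 + (1/3)Q.
632/9 = (4/9)Q, so Q* = 158.
P* = 1211/9 − (1/9)(158) = 117.

Q* = 158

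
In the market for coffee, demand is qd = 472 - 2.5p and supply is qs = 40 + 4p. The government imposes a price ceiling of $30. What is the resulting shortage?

Equilibrium price would be p* = 864/13, so the ceiling at 30 binds.
At p = 30: qd = 472 − 2.5(30) = 397, qs = 40 + 4(30) = 160.
Shortage = 397 − 160 = 237.

Shortage = 237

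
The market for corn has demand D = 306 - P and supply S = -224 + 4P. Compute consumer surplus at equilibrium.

Consumer surplus = 20000

Equilibrium: 306 - P = -224 + 4P gives P* = 106, Q* = 200.
Demand choke price (D = 0): P = 306.
CS = ½(306 − 106)(200) = 20000.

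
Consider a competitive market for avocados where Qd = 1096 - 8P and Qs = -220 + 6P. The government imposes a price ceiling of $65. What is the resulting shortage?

Shortage = 406

Equilibrium price would be P* = 94, so the ceiling at 65 binds.
At P = 65: Qd = 1096 − 8(65) = 576, Qs = -220 + 6(65) = 170.
Shortage = 576 − 170 = 406.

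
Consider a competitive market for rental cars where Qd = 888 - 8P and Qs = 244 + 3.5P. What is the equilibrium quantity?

Q* = 440

Set Qd = Qs: 888 - 8P = 244 + 3.5P.
644 = 11.5P, so P* = 56.
Q* = 888 − 8(56) = 440.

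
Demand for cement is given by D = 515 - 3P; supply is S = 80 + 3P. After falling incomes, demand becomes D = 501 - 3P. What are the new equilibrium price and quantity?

P' = 421/6, Q' = 290.5

Original equilibrium: P* = 72.5, Q* = 297.5.
New equilibrium: 501 - 3P = 80 + 3P, so 421 = 6P and P' = 421/6; Q' = 501 − 3(421/6) = 290.5.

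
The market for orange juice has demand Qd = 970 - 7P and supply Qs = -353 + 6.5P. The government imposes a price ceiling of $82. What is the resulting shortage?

Shortage = 216

Equilibrium price would be P* = 98, so the ceiling at 82 binds.
At P = 82: Qd = 970 − 7(82) = 396, Qs = -353 + 6.5(82) = 180.
Shortage = 396 − 180 = 216.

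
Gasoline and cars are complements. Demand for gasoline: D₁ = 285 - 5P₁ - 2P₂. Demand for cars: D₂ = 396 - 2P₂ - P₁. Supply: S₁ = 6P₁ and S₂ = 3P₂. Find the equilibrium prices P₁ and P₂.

P₁ = 633/53, P₂ = 4071/53

Market 1: 285 - 5P₁ - 2P₂ = 6P₁ → 11P₁ + 2P₂ = 285.
Market 2: 5P₂ + P₁ = 396.
Eliminating P₂: 5×(1) − 2×(2) gives 53P₁ = 633, so P₁ = 633/53.
Back-substitute into (2): P₂ = (396 − 1×633/53) / 5 = 4071/53.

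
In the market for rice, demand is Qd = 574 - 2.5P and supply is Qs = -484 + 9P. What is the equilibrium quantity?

Set Qd = Qs: 574 - 2.5P = -484 + 9P.
1058 = 11.5P, so P* = 92.
Q* = 574 − 2.5(92) = 344.

Q* = 344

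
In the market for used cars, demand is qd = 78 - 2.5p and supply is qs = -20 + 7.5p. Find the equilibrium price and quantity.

Set qd = qs: 78 - 2.5p = -20 + 7.5p.
98 = 10p, so p* = 9.8.
q* = 78 − 2.5(9.8) = 53.5.

p* = 9.8, q* = 53.5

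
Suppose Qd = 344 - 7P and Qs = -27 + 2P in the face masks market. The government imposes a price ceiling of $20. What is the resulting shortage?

Shortage = 191

Equilibrium price would be P* = 371/9, so the ceiling at 20 binds.
At P = 20: Qd = 344 − 7(20) = 204, Qs = -27 + 2(20) = 13.
Shortage = 204 − 13 = 191.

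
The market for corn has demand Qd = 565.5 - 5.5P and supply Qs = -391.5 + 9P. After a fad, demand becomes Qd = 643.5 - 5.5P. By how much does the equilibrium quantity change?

Original equilibrium: P* = 66, Q* = 202.5.
New equilibrium: 643.5 - 5.5P = -391.5 + 9P, so 1035 = 14.5P and P' = 2070/29; Q' = 643.5 − 5.5(2070/29) = 14553/58.
Change in quantity: 14553/58 − 202.5 = 1404/29.

ΔQ = 1404/29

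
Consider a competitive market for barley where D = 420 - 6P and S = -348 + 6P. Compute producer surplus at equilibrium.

Equilibrium: 420 - 6P = -348 + 6P gives P* = 64, Q* = 36.
Supply starts at P = 58 (where S = 0).
PS = ½(64 − 58)(36) = 108.

Producer surplus = 108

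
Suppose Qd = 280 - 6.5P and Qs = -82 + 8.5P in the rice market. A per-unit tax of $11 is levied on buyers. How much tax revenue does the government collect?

Tax revenue = 54527/60

Pre-tax equilibrium: P* = 362/15, Q* = 1847/15.
Tax on buyers shifts demand to Qd = 280 − 6.5(P + 11) = 208.5 - 6.5P.
208.5 - 6.5P = -82 + 8.5P gives seller price Ps = 581/30; buyers pay Pb = 581/30 + 11 = 911/30.
New quantity: Q = 280 − 6.5(911/30) = 4957/60.
Revenue = 11 × 4957/60 = 54527/60.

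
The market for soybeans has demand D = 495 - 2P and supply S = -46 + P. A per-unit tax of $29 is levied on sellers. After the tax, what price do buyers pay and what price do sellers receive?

Pre-tax equilibrium: P* = 541/3, Q* = 403/3.
Tax on sellers shifts supply to S = -46 + 1(P − 29) = -75 + P.
495 - 2P = -75 + P gives buyer price Pb = 190; sellers receive Ps = 190 − 29 = 161.
New quantity: Q = 495 − 2(190) = 115.

Buyers pay $190, sellers receive $161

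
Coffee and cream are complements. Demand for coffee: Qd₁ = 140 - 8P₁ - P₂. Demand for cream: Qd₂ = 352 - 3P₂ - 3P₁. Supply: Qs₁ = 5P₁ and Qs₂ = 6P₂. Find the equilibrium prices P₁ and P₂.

P₁ = 454/57, P₂ = 2078/57

Market 1: 140 - 8P₁ - P₂ = 5P₁ → 13P₁ + P₂ = 140.
Market 2: 9P₂ + 3P₁ = 352.
Eliminating P₂: 9×(1) − 1×(2) gives 114P₁ = 908, so P₁ = 454/57.
Back-substitute into (2): P₂ = (352 − 3×454/57) / 9 = 2078/57.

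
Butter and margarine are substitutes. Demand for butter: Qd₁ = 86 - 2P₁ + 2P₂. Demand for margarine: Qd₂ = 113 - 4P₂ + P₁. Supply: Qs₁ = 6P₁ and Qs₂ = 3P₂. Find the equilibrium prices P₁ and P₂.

P₁ = 46/3, P₂ = 55/3

Market 1: 86 - 2P₁ + 2P₂ = 6P₁ → 8P₁ - 2P₂ = 86.
Market 2: 7P₂ - P₁ = 113.
Eliminating P₂: 7×(1) + 2×(2) gives 54P₁ = 828, so P₁ = 46/3.
Back-substitute into (2): P₂ = (113 + 1×46/3) / 7 = 55/3.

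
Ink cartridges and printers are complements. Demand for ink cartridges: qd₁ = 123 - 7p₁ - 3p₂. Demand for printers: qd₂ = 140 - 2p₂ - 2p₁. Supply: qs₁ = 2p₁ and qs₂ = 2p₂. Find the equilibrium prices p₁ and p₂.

Market 1: 123 - 7p₁ - 3p₂ = 2p₁ → 9p₁ + 3p₂ = 123.
Market 2: 4p₂ + 2p₁ = 140.
Eliminating p₂: 4×(1) − 3×(2) gives 30p₁ = 72, so p₁ = 2.4.
Back-substitute into (2): p₂ = (140 − 2×2.4) / 4 = 33.8.

p₁ = 2.4, p₂ = 33.8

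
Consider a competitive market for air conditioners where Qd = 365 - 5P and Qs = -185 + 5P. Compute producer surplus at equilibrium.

Equilibrium: 365 - 5P = -185 + 5P gives P* = 55, Q* = 90.
Supply starts at P = 37 (where Qs = 0).
PS = ½(55 − 37)(90) = 810.

Producer surplus = 810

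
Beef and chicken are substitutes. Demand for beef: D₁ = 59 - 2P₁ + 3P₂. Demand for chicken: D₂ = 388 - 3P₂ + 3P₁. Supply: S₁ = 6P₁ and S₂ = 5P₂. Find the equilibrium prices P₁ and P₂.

P₁ = 1636/55, P₂ = 3281/55

Market 1: 59 - 2P₁ + 3P₂ = 6P₁ → 8P₁ - 3P₂ = 59.
Market 2: 8P₂ - 3P₁ = 388.
Eliminating P₂: 8×(1) + 3×(2) gives 55P₁ = 1636, so P₁ = 1636/55.
Back-substitute into (2): P₂ = (388 + 3×1636/55) / 8 = 3281/55.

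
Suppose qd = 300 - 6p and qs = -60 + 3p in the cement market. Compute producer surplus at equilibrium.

Equilibrium: 300 - 6p = -60 + 3p gives p* = 40, q* = 60.
Supply starts at p = 20 (where qs = 0).
PS = ½(40 − 20)(60) = 600.

Producer surplus = 600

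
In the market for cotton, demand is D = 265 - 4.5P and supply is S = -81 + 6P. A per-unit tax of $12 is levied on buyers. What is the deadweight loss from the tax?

Pre-tax equilibrium: P* = 692/21, Q* = 817/7.
Tax on buyers shifts demand to D = 265 − 4.5(P + 12) = 211 - 4.5P.
211 - 4.5P = -81 + 6P gives seller price Ps = 584/21; buyers pay Pb = 584/21 + 12 = 836/21.
New quantity: Q = 265 − 4.5(836/21) = 601/7.
DWL = ½ × 12 × (817/7 − 601/7) = 1296/7.

Deadweight loss = 1296/7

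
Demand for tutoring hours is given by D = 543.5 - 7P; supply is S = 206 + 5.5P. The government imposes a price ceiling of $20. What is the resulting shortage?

Equilibrium price would be P* = 27, so the ceiling at 20 binds.
At P = 20: D = 543.5 − 7(20) = 403.5, S = 206 + 5.5(20) = 316.
Shortage = 403.5 − 316 = 87.5.

Shortage = 87.5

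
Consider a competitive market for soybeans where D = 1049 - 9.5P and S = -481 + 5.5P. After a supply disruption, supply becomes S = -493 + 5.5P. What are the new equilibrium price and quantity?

P' = 102.8, Q' = 72.4

Original equilibrium: P* = 102, Q* = 80.
New equilibrium: 1049 - 9.5P = -493 + 5.5P, so 1542 = 15P and P' = 102.8; Q' = 1049 − 9.5(102.8) = 72.4.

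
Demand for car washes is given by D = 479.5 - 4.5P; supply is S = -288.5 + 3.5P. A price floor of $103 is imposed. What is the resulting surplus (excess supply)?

Equilibrium price would be P* = 96, so the floor at 103 binds.
At P = 103: D = 16, S = 72.
Surplus = 72 − 16 = 56.

Surplus = 56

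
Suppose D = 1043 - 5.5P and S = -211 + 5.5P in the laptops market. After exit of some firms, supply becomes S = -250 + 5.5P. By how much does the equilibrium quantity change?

ΔQ = -19.5

Original equilibrium: P* = 114, Q* = 416.
New equilibrium: 1043 - 5.5P = -250 + 5.5P, so 1293 = 11P and P' = 1293/11; Q' = 1043 − 5.5(1293/11) = 396.5.
Change in quantity: 396.5 − 416 = -19.5.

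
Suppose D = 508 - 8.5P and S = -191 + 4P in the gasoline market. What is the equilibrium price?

P* = 55.92

Set D = S: 508 - 8.5P = -191 + 4P.
699 = 12.5P, so P* = 55.92.
Q* = 508 − 8.5(55.92) = 32.68.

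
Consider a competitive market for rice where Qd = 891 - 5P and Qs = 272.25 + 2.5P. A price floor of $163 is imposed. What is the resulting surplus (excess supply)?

Surplus = 603.75

Equilibrium price would be P* = 82.5, so the floor at 163 binds.
At P = 163: Qd = 76, Qs = 679.75.
Surplus = 679.75 − 76 = 603.75.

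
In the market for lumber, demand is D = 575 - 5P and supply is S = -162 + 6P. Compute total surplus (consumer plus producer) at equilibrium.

Equilibrium: 575 - 5P = -162 + 6P gives P* = 67, Q* = 240.
Demand choke price: P = 115; supply starts at P = 27.
CS = ½(115 − 67)(240) = 5760; PS = ½(67 − 27)(240) = 4800.

Total surplus = 10560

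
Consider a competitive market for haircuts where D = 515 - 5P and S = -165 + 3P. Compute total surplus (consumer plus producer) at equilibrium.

Total surplus = 2160

Equilibrium: 515 - 5P = -165 + 3P gives P* = 85, Q* = 90.
Demand choke price: P = 103; supply starts at P = 55.
CS = ½(103 − 85)(90) = 810; PS = ½(85 − 55)(90) = 1350.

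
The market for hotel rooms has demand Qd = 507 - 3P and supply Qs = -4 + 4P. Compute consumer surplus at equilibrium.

Equilibrium: 507 - 3P = -4 + 4P gives P* = 73, Q* = 288.
Demand choke price (Qd = 0): P = 169.
CS = ½(169 − 73)(288) = 13824.

Consumer surplus = 13824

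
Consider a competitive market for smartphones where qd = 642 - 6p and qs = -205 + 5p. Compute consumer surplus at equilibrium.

Equilibrium: 642 - 6p = -205 + 5p gives p* = 77, q* = 180.
Demand choke price (qd = 0): p = 107.
CS = ½(107 − 77)(180) = 2700.

Consumer surplus = 2700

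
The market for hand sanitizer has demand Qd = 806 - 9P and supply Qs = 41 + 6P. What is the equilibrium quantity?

Q* = 347

Set Qd = Qs: 806 - 9P = 41 + 6P.
765 = 15P, so P* = 51.
Q* = 806 − 9(51) = 347.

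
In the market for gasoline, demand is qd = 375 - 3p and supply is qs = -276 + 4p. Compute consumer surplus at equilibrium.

Consumer surplus = 1536

Equilibrium: 375 - 3p = -276 + 4p gives p* = 93, q* = 96.
Demand choke price (qd = 0): p = 125.
CS = ½(125 − 93)(96) = 1536.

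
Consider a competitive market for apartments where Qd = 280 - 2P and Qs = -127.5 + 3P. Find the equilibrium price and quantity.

P* = 81.5, Q* = 117

Set Qd = Qs: 280 - 2P = -127.5 + 3P.
407.5 = 5P, so P* = 81.5.
Q* = 280 − 2(81.5) = 117.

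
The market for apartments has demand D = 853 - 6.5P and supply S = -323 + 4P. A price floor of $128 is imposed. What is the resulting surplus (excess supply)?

Surplus = 168

Equilibrium price would be P* = 112, so the floor at 128 binds.
At P = 128: D = 21, S = 189.
Surplus = 189 − 21 = 168.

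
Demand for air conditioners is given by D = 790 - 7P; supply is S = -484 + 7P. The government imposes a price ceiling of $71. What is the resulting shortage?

Equilibrium price would be P* = 91, so the ceiling at 71 binds.
At P = 71: D = 790 − 7(71) = 293, S = -484 + 7(71) = 13.
Shortage = 293 − 13 = 280.

Shortage = 280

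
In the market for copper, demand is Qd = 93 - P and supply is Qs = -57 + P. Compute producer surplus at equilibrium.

Equilibrium: 93 - P = -57 + P gives P* = 75, Q* = 18.
Supply starts at P = 57 (where Qs = 0).
PS = ½(75 − 57)(18) = 162.

Producer surplus = 162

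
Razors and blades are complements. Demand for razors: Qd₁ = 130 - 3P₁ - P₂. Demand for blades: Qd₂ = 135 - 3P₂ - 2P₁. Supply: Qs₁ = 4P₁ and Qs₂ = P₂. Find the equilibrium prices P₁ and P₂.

Market 1: 130 - 3P₁ - P₂ = 4P₁ → 7P₁ + P₂ = 130.
Market 2: 4P₂ + 2P₁ = 135.
Eliminating P₂: 4×(1) − 1×(2) gives 26P₁ = 385, so P₁ = 385/26.
Back-substitute into (2): P₂ = (135 − 2×385/26) / 4 = 685/26.

P₁ = 385/26, P₂ = 685/26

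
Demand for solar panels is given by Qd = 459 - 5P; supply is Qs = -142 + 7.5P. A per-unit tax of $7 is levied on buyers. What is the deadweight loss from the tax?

Deadweight loss = 73.5

Pre-tax equilibrium: P* = 48.08, Q* = 218.6.
Tax on buyers shifts demand to Qd = 459 − 5(P + 7) = 424 - 5P.
424 - 5P = -142 + 7.5P gives seller price Ps = 45.28; buyers pay Pb = 45.28 + 7 = 52.28.
New quantity: Q = 459 − 5(52.28) = 197.6.
DWL = ½ × 7 × (218.6 − 197.6) = 73.5.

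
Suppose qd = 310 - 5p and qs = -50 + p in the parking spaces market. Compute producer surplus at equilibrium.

Equilibrium: 310 - 5p = -50 + p gives p* = 60, q* = 10.
Supply starts at p = 50 (where qs = 0).
PS = ½(60 − 50)(10) = 50.

Producer surplus = 50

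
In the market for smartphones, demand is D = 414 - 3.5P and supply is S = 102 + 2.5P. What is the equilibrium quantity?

Set D = S: 414 - 3.5P = 102 + 2.5P.
312 = 6P, so P* = 52.
Q* = 414 − 3.5(52) = 232.

Q* = 232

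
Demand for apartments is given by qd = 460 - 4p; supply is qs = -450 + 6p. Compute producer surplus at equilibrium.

Producer surplus = 768

Equilibrium: 460 - 4p = -450 + 6p gives p* = 91, q* = 96.
Supply starts at p = 75 (where qs = 0).
PS = ½(91 − 75)(96) = 768.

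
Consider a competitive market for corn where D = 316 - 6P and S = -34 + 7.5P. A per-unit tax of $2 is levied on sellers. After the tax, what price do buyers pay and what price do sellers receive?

Buyers pay 730/27, sellers receive 676/27

Pre-tax equilibrium: P* = 700/27, Q* = 1444/9.
Tax on sellers shifts supply to S = -34 + 7.5(P − 2) = -49 + 7.5P.
316 - 6P = -49 + 7.5P gives buyer price Pb = 730/27; sellers receive Ps = 730/27 − 2 = 676/27.
New quantity: Q = 316 − 6(730/27) = 1384/9.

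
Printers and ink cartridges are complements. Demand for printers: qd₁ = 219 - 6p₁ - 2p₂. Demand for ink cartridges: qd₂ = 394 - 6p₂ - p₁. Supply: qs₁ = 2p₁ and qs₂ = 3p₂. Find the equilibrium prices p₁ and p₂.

Market 1: 219 - 6p₁ - 2p₂ = 2p₁ → 8p₁ + 2p₂ = 219.
Market 2: 9p₂ + p₁ = 394.
Eliminating p₂: 9×(1) − 2×(2) gives 70p₁ = 1183, so p₁ = 16.9.
Back-substitute into (2): p₂ = (394 − 1×16.9) / 9 = 41.9.

p₁ = 16.9, p₂ = 41.9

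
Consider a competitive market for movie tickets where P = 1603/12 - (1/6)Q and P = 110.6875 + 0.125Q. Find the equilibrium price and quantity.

P* = 120.5, Q* = 78.5

Set the two price expressions equal: 1603/12 - (1/6)Q = 110.6875 + 0.125Q.
1099/48 = (7/24)Q, so Q* = 78.5.
P* = 1603/12 − (1/6)(78.5) = 120.5.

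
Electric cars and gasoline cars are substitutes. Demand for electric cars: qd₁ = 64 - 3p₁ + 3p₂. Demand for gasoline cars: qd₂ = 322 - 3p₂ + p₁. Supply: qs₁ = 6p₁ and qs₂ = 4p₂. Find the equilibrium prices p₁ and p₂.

p₁ = 707/30, p₂ = 1481/30

Market 1: 64 - 3p₁ + 3p₂ = 6p₁ → 9p₁ - 3p₂ = 64.
Market 2: 7p₂ - p₁ = 322.
Eliminating p₂: 7×(1) + 3×(2) gives 60p₁ = 1414, so p₁ = 707/30.
Back-substitute into (2): p₂ = (322 + 1×707/30) / 7 = 1481/30.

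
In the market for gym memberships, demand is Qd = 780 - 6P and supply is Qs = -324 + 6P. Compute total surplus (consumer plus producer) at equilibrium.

Total surplus = 8664

Equilibrium: 780 - 6P = -324 + 6P gives P* = 92, Q* = 228.
Demand choke price: P = 130; supply starts at P = 54.
CS = ½(130 − 92)(228) = 4332; PS = ½(92 − 54)(228) = 4332.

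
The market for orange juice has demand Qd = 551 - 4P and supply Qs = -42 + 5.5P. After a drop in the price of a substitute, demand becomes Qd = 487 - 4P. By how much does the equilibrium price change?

ΔP = -128/19

Original equilibrium: P* = 1186/19, Q* = 5725/19.
New equilibrium: 487 - 4P = -42 + 5.5P, so 529 = 9.5P and P' = 1058/19; Q' = 487 − 4(1058/19) = 5021/19.
Change in price: 1058/19 − 1186/19 = -128/19.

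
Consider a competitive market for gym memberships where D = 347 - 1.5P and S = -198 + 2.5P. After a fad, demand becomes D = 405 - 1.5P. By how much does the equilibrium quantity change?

ΔQ = 36.25

Original equilibrium: P* = 136.25, Q* = 142.625.
New equilibrium: 405 - 1.5P = -198 + 2.5P, so 603 = 4P and P' = 150.75; Q' = 405 − 1.5(150.75) = 178.875.
Change in quantity: 178.875 − 142.625 = 36.25.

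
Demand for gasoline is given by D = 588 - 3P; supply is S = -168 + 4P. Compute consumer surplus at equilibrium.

Consumer surplus = 11616

Equilibrium: 588 - 3P = -168 + 4P gives P* = 108, Q* = 264.
Demand choke price (D = 0): P = 196.
CS = ½(196 − 108)(264) = 11616.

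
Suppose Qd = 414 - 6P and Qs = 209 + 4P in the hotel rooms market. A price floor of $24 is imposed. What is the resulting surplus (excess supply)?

Surplus = 35

Equilibrium price would be P* = 20.5, so the floor at 24 binds.
At P = 24: Qd = 270, Qs = 305.
Surplus = 305 − 270 = 35.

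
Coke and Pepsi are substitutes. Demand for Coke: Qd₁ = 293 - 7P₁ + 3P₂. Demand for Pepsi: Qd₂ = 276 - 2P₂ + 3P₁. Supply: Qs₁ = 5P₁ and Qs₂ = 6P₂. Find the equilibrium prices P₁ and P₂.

P₁ = 3172/87, P₂ = 1397/29

Market 1: 293 - 7P₁ + 3P₂ = 5P₁ → 12P₁ - 3P₂ = 293.
Market 2: 8P₂ - 3P₁ = 276.
Eliminating P₂: 8×(1) + 3×(2) gives 87P₁ = 3172, so P₁ = 3172/87.
Back-substitute into (2): P₂ = (276 + 3×3172/87) / 8 = 1397/29.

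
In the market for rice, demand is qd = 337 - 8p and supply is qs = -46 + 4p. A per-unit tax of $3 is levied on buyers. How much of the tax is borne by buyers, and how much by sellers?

Buyers bear $1, sellers bear $2

Pre-tax equilibrium: p* = 383/12, q* = 245/3.
Tax on buyers shifts demand to qd = 337 − 8(p + 3) = 313 - 8p.
313 - 8p = -46 + 4p gives seller price ps = 359/12; buyers pay pb = 359/12 + 3 = 395/12.
New quantity: q = 337 − 8(395/12) = 221/3.
Buyer burden = 395/12 − 383/12 = 1; seller burden = 383/12 − 359/12 = 2.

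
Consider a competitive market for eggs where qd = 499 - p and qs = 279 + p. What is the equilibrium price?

Set qd = qs: 499 - p = 279 + p.
220 = 2p, so p* = 110.
q* = 499 − 1(110) = 389.

p* = 110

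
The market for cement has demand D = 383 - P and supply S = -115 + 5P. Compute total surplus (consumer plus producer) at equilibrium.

Equilibrium: 383 - P = -115 + 5P gives P* = 83, Q* = 300.
Demand choke price: P = 383; supply starts at P = 23.
CS = ½(383 − 83)(300) = 45000; PS = ½(83 − 23)(300) = 9000.

Total surplus = 54000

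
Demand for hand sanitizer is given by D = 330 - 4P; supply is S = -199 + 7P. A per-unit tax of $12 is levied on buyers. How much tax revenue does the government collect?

Pre-tax equilibrium: P* = 529/11, Q* = 1514/11.
Tax on buyers shifts demand to D = 330 − 4(P + 12) = 282 - 4P.
282 - 4P = -199 + 7P gives seller price Ps = 481/11; buyers pay Pb = 481/11 + 12 = 613/11.
New quantity: Q = 330 − 4(613/11) = 1178/11.
Revenue = 12 × 1178/11 = 14136/11.

Tax revenue = 14136/11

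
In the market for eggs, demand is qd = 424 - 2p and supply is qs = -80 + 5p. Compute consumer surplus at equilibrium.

Equilibrium: 424 - 2p = -80 + 5p gives p* = 72, q* = 280.
Demand choke price (qd = 0): p = 212.
CS = ½(212 − 72)(280) = 19600.

Consumer surplus = 19600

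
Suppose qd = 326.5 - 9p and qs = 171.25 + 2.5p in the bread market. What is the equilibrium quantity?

Set qd = qs: 326.5 - 9p = 171.25 + 2.5p.
155.25 = 11.5p, so p* = 13.5.
q* = 326.5 − 9(13.5) = 205.

q* = 205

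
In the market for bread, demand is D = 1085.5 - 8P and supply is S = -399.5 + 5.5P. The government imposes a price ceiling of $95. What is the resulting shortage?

Equilibrium price would be P* = 110, so the ceiling at 95 binds.
At P = 95: D = 1085.5 − 8(95) = 325.5, S = -399.5 + 5.5(95) = 123.
Shortage = 325.5 − 123 = 202.5.

Shortage = 202.5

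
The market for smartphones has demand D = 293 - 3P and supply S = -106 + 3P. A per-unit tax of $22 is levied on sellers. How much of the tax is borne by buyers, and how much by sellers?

Buyers bear $11, sellers bear $11

Pre-tax equilibrium: P* = 66.5, Q* = 93.5.
Tax on sellers shifts supply to S = -106 + 3(P − 22) = -172 + 3P.
293 - 3P = -172 + 3P gives buyer price Pb = 77.5; sellers receive Ps = 77.5 − 22 = 55.5.
New quantity: Q = 293 − 3(77.5) = 60.5.
Buyer burden = 77.5 − 66.5 = 11; seller burden = 66.5 − 55.5 = 11.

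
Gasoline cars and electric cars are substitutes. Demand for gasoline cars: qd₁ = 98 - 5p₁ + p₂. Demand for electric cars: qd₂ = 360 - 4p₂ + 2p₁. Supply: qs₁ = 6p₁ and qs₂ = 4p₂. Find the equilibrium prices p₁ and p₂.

Market 1: 98 - 5p₁ + p₂ = 6p₁ → 11p₁ - p₂ = 98.
Market 2: 8p₂ - 2p₁ = 360.
Eliminating p₂: 8×(1) + 1×(2) gives 86p₁ = 1144, so p₁ = 572/43.
Back-substitute into (2): p₂ = (360 + 2×572/43) / 8 = 2078/43.

p₁ = 572/43, p₂ = 2078/43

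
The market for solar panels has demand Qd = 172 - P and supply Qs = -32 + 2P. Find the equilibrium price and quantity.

P* = 68, Q* = 104

Set Qd = Qs: 172 - P = -32 + 2P.
204 = 3P, so P* = 68.
Q* = 172 − 1(68) = 104.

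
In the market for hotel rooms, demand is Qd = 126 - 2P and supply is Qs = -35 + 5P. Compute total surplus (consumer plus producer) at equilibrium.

Equilibrium: 126 - 2P = -35 + 5P gives P* = 23, Q* = 80.
Demand choke price: P = 63; supply starts at P = 7.
CS = ½(63 − 23)(80) = 1600; PS = ½(23 − 7)(80) = 640.

Total surplus = 2240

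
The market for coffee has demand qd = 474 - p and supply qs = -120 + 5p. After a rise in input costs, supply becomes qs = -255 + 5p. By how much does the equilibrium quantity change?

Original equilibrium: p* = 99, q* = 375.
New equilibrium: 474 - p = -255 + 5p, so 729 = 6p and p' = 121.5; q' = 474 − 1(121.5) = 352.5.
Change in quantity: 352.5 − 375 = -22.5.

Δq = -22.5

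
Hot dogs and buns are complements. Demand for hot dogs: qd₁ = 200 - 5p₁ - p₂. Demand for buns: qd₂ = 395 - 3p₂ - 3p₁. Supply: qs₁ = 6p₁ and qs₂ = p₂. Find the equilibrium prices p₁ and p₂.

Market 1: 200 - 5p₁ - p₂ = 6p₁ → 11p₁ + p₂ = 200.
Market 2: 4p₂ + 3p₁ = 395.
Eliminating p₂: 4×(1) − 1×(2) gives 41p₁ = 405, so p₁ = 405/41.
Back-substitute into (2): p₂ = (395 − 3×405/41) / 4 = 3745/41.

p₁ = 405/41, p₂ = 3745/41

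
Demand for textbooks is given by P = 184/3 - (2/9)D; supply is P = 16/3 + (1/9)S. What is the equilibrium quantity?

Set the two price expressions equal: 184/3 - (2/9)Q = 16/3 + (1/9)Q.
56 = (1/3)Q, so Q* = 168.
P* = 184/3 − (2/9)(168) = 24.

Q* = 168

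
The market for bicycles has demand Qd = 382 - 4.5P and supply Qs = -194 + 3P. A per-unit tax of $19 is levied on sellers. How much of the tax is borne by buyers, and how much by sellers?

Buyers bear $7.6, sellers bear $11.4

Pre-tax equilibrium: P* = 76.8, Q* = 36.4.
Tax on sellers shifts supply to Qs = -194 + 3(P − 19) = -251 + 3P.
382 - 4.5P = -251 + 3P gives buyer price Pb = 84.4; sellers receive Ps = 84.4 − 19 = 65.4.
New quantity: Q = 382 − 4.5(84.4) = 2.2.
Buyer burden = 84.4 − 76.8 = 7.6; seller burden = 76.8 − 65.4 = 11.4.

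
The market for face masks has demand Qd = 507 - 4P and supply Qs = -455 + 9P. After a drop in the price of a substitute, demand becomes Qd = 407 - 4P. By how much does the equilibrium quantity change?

ΔQ = -900/13

Original equilibrium: P* = 74, Q* = 211.
New equilibrium: 407 - 4P = -455 + 9P, so 862 = 13P and P' = 862/13; Q' = 407 − 4(862/13) = 1843/13.
Change in quantity: 1843/13 − 211 = -900/13.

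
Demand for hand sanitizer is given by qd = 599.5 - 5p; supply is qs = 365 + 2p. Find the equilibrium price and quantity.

Set qd = qs: 599.5 - 5p = 365 + 2p.
234.5 = 7p, so p* = 33.5.
q* = 599.5 − 5(33.5) = 432.

p* = 33.5, q* = 432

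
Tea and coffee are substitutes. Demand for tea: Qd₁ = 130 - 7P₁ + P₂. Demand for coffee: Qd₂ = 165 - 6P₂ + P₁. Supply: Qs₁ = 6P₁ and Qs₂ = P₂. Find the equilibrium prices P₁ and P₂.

P₁ = 215/18, P₂ = 455/18

Market 1: 130 - 7P₁ + P₂ = 6P₁ → 13P₁ - P₂ = 130.
Market 2: 7P₂ - P₁ = 165.
Eliminating P₂: 7×(1) + 1×(2) gives 90P₁ = 1075, so P₁ = 215/18.
Back-substitute into (2): P₂ = (165 + 1×215/18) / 7 = 455/18.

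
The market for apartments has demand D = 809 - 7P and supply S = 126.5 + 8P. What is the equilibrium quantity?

Q* = 490.5

Set D = S: 809 - 7P = 126.5 + 8P.
682.5 = 15P, so P* = 45.5.
Q* = 809 − 7(45.5) = 490.5.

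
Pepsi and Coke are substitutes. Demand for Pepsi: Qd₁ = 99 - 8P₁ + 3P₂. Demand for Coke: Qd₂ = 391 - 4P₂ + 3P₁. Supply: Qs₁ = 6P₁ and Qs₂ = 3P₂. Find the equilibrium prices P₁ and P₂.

Market 1: 99 - 8P₁ + 3P₂ = 6P₁ → 14P₁ - 3P₂ = 99.
Market 2: 7P₂ - 3P₁ = 391.
Eliminating P₂: 7×(1) + 3×(2) gives 89P₁ = 1866, so P₁ = 1866/89.
Back-substitute into (2): P₂ = (391 + 3×1866/89) / 7 = 5771/89.

P₁ = 1866/89, P₂ = 5771/89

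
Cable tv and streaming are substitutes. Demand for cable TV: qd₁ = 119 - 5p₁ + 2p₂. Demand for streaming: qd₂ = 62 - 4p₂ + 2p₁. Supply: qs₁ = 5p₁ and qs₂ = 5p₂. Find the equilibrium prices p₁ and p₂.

Market 1: 119 - 5p₁ + 2p₂ = 5p₁ → 10p₁ - 2p₂ = 119.
Market 2: 9p₂ - 2p₁ = 62.
Eliminating p₂: 9×(1) + 2×(2) gives 86p₁ = 1195, so p₁ = 1195/86.
Back-substitute into (2): p₂ = (62 + 2×1195/86) / 9 = 429/43.

p₁ = 1195/86, p₂ = 429/43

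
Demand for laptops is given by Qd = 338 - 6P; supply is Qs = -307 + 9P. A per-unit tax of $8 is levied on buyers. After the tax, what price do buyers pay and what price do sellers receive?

Pre-tax equilibrium: P* = 43, Q* = 80.
Tax on buyers shifts demand to Qd = 338 − 6(P + 8) = 290 - 6P.
290 - 6P = -307 + 9P gives seller price Ps = 39.8; buyers pay Pb = 39.8 + 8 = 47.8.
New quantity: Q = 338 − 6(47.8) = 51.2.

Buyers pay $47.8, sellers receive $39.8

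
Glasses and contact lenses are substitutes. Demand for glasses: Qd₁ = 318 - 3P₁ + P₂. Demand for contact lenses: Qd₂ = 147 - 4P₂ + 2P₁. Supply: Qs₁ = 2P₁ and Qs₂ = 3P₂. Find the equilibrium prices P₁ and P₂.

Market 1: 318 - 3P₁ + P₂ = 2P₁ → 5P₁ - P₂ = 318.
Market 2: 7P₂ - 2P₁ = 147.
Eliminating P₂: 7×(1) + 1×(2) gives 33P₁ = 2373, so P₁ = 791/11.
Back-substitute into (2): P₂ = (147 + 2×791/11) / 7 = 457/11.

P₁ = 791/11, P₂ = 457/11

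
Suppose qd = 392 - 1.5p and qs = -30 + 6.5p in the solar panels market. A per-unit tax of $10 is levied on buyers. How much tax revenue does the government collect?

Pre-tax equilibrium: p* = 52.75, q* = 312.875.
Tax on buyers shifts demand to qd = 392 − 1.5(p + 10) = 377 - 1.5p.
377 - 1.5p = -30 + 6.5p gives seller price ps = 50.875; buyers pay pb = 50.875 + 10 = 60.875.
New quantity: q = 392 − 1.5(60.875) = 300.6875.
Revenue = 10 × 300.6875 = 3006.875.

Tax revenue = 3006.875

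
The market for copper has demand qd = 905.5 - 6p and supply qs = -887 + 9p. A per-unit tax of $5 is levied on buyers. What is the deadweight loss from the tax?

Deadweight loss = 45

Pre-tax equilibrium: p* = 119.5, q* = 188.5.
Tax on buyers shifts demand to qd = 905.5 − 6(p + 5) = 875.5 - 6p.
875.5 - 6p = -887 + 9p gives seller price ps = 117.5; buyers pay pb = 117.5 + 5 = 122.5.
New quantity: q = 905.5 − 6(122.5) = 170.5.
DWL = ½ × 5 × (188.5 − 170.5) = 45.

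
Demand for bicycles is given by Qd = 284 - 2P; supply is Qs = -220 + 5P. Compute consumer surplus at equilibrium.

Consumer surplus = 4900

Equilibrium: 284 - 2P = -220 + 5P gives P* = 72, Q* = 140.
Demand choke price (Qd = 0): P = 142.
CS = ½(142 − 72)(140) = 4900.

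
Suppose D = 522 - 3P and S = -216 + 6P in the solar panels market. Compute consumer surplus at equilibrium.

Consumer surplus = 12696

Equilibrium: 522 - 3P = -216 + 6P gives P* = 82, Q* = 276.
Demand choke price (D = 0): P = 174.
CS = ½(174 − 82)(276) = 12696.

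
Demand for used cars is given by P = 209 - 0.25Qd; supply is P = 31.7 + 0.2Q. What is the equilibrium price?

P* = 110.5

Set the two price expressions equal: 209 - 0.25Q = 31.7 + 0.2Q.
177.3 = 0.45Q, so Q* = 394.
P* = 209 − (0.25)(394) = 110.5.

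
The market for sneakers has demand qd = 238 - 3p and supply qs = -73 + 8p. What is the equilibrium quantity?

Set qd = qs: 238 - 3p = -73 + 8p.
311 = 11p, so p* = 311/11.
q* = 238 − 3(311/11) = 1685/11.

q* = 1685/11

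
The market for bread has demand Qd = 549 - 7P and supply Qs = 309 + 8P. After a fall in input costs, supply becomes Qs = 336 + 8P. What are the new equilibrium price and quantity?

Original equilibrium: P* = 16, Q* = 437.
New equilibrium: 549 - 7P = 336 + 8P, so 213 = 15P and P' = 14.2; Q' = 549 − 7(14.2) = 449.6.

P' = 14.2, Q' = 449.6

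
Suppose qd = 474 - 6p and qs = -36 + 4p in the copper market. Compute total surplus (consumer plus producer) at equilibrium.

Total surplus = 5880

Equilibrium: 474 - 6p = -36 + 4p gives p* = 51, q* = 168.
Demand choke price: p = 79; supply starts at p = 9.
CS = ½(79 − 51)(168) = 2352; PS = ½(51 − 9)(168) = 3528.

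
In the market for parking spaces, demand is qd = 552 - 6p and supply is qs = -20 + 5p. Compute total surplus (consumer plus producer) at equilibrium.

Equilibrium: 552 - 6p = -20 + 5p gives p* = 52, q* = 240.
Demand choke price: p = 92; supply starts at p = 4.
CS = ½(92 − 52)(240) = 4800; PS = ½(52 − 4)(240) = 5760.

Total surplus = 10560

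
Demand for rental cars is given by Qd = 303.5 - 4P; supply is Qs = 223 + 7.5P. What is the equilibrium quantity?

Q* = 275.5

Set Qd = Qs: 303.5 - 4P = 223 + 7.5P.
80.5 = 11.5P, so P* = 7.
Q* = 303.5 − 4(7) = 275.5.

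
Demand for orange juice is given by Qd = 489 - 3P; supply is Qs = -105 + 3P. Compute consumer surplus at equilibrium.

Equilibrium: 489 - 3P = -105 + 3P gives P* = 99, Q* = 192.
Demand choke price (Qd = 0): P = 163.
CS = ½(163 − 99)(192) = 6144.

Consumer surplus = 6144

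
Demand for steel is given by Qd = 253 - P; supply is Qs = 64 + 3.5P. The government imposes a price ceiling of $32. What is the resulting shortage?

Equilibrium price would be P* = 42, so the ceiling at 32 binds.
At P = 32: Qd = 253 − 1(32) = 221, Qs = 64 + 3.5(32) = 176.
Shortage = 221 − 176 = 45.

Shortage = 45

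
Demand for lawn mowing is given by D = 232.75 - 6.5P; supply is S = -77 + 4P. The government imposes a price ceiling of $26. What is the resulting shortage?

Shortage = 36.75

Equilibrium price would be P* = 29.5, so the ceiling at 26 binds.
At P = 26: D = 232.75 − 6.5(26) = 63.75, S = -77 + 4(26) = 27.
Shortage = 63.75 − 27 = 36.75.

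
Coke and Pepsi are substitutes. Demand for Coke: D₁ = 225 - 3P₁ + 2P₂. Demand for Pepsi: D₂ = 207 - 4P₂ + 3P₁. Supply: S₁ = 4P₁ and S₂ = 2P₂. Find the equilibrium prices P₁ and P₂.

P₁ = 49, P₂ = 59

Market 1: 225 - 3P₁ + 2P₂ = 4P₁ → 7P₁ - 2P₂ = 225.
Market 2: 6P₂ - 3P₁ = 207.
Eliminating P₂: 6×(1) + 2×(2) gives 36P₁ = 1764, so P₁ = 49.
Back-substitute into (2): P₂ = (207 + 3×49) / 6 = 59.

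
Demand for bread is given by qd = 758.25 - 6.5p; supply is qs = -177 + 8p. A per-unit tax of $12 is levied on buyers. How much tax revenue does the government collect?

Pre-tax equilibrium: p* = 64.5, q* = 339.
Tax on buyers shifts demand to qd = 758.25 − 6.5(p + 12) = 680.25 - 6.5p.
680.25 - 6.5p = -177 + 8p gives seller price ps = 3429/58; buyers pay pb = 3429/58 + 12 = 4125/58.
New quantity: q = 758.25 − 6.5(4125/58) = 8583/29.
Revenue = 12 × 8583/29 = 102996/29.

Tax revenue = 102996/29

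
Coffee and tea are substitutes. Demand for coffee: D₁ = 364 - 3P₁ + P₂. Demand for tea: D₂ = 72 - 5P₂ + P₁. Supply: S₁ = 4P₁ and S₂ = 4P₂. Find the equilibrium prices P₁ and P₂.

P₁ = 54, P₂ = 14

Market 1: 364 - 3P₁ + P₂ = 4P₁ → 7P₁ - P₂ = 364.
Market 2: 9P₂ - P₁ = 72.
Eliminating P₂: 9×(1) + 1×(2) gives 62P₁ = 3348, so P₁ = 54.
Back-substitute into (2): P₂ = (72 + 1×54) / 9 = 14.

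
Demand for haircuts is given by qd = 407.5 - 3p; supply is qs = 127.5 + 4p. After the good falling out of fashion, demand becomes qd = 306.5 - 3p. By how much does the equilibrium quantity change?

Original equilibrium: p* = 40, q* = 287.5.
New equilibrium: 306.5 - 3p = 127.5 + 4p, so 179 = 7p and p' = 179/7; q' = 306.5 − 3(179/7) = 3217/14.
Change in quantity: 3217/14 − 287.5 = -404/7.

Δq = -404/7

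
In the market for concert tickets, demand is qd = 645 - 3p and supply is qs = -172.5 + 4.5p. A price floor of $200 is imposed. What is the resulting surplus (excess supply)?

Equilibrium price would be p* = 109, so the floor at 200 binds.
At p = 200: qd = 45, qs = 727.5.
Surplus = 727.5 − 45 = 682.5.

Surplus = 682.5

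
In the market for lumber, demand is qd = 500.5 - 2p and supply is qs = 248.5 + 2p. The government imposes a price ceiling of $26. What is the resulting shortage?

Shortage = 148

Equilibrium price would be p* = 63, so the ceiling at 26 binds.
At p = 26: qd = 500.5 − 2(26) = 448.5, qs = 248.5 + 2(26) = 300.5.
Shortage = 448.5 − 300.5 = 148.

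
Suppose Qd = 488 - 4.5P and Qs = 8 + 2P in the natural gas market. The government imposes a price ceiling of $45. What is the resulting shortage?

Shortage = 187.5

Equilibrium price would be P* = 960/13, so the ceiling at 45 binds.
At P = 45: Qd = 488 − 4.5(45) = 285.5, Qs = 8 + 2(45) = 98.
Shortage = 285.5 − 98 = 187.5.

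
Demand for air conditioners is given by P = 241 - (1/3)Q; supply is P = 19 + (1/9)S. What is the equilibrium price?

P* = 74.5

Set the two price expressions equal: 241 - (1/3)Q = 19 + (1/9)Q.
222 = (4/9)Q, so Q* = 499.5.
P* = 241 − (1/3)(499.5) = 74.5.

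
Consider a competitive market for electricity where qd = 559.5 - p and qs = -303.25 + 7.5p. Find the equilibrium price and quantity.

Set qd = qs: 559.5 - p = -303.25 + 7.5p.
862.75 = 8.5p, so p* = 101.5.
q* = 559.5 − 1(101.5) = 458.

p* = 101.5, q* = 458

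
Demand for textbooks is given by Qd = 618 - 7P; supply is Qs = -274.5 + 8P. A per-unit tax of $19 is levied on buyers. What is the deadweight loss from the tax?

Deadweight loss = 10108/15

Pre-tax equilibrium: P* = 59.5, Q* = 201.5.
Tax on buyers shifts demand to Qd = 618 − 7(P + 19) = 485 - 7P.
485 - 7P = -274.5 + 8P gives seller price Ps = 1519/30; buyers pay Pb = 1519/30 + 19 = 2089/30.
New quantity: Q = 618 − 7(2089/30) = 3917/30.
DWL = ½ × 19 × (201.5 − 3917/30) = 10108/15.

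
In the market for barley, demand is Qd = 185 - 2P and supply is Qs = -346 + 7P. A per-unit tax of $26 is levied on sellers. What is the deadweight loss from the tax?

Deadweight loss = 4732/9

Pre-tax equilibrium: P* = 59, Q* = 67.
Tax on sellers shifts supply to Qs = -346 + 7(P − 26) = -528 + 7P.
185 - 2P = -528 + 7P gives buyer price Pb = 713/9; sellers receive Ps = 713/9 − 26 = 479/9.
New quantity: Q = 185 − 2(713/9) = 239/9.
DWL = ½ × 26 × (67 − 239/9) = 4732/9.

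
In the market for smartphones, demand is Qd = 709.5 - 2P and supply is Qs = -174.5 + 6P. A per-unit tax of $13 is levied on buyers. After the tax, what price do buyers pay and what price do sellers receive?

Pre-tax equilibrium: P* = 110.5, Q* = 488.5.
Tax on buyers shifts demand to Qd = 709.5 − 2(P + 13) = 683.5 - 2P.
683.5 - 2P = -174.5 + 6P gives seller price Ps = 107.25; buyers pay Pb = 107.25 + 13 = 120.25.
New quantity: Q = 709.5 − 2(120.25) = 469.

Buyers pay $120.25, sellers receive $107.25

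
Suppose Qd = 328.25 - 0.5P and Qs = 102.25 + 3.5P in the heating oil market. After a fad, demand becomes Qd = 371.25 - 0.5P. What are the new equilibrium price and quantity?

Original equilibrium: P* = 56.5, Q* = 300.
New equilibrium: 371.25 - 0.5P = 102.25 + 3.5P, so 269 = 4P and P' = 67.25; Q' = 371.25 − 0.5(67.25) = 337.625.

P' = 67.25, Q' = 337.625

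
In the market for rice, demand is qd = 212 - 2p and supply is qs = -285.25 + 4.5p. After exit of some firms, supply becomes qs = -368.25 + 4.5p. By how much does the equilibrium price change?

Original equilibrium: p* = 76.5, q* = 59.
New equilibrium: 212 - 2p = -368.25 + 4.5p, so 580.25 = 6.5p and p' = 2321/26; q' = 212 − 2(2321/26) = 435/13.
Change in price: 2321/26 − 76.5 = 166/13.

Δp = 166/13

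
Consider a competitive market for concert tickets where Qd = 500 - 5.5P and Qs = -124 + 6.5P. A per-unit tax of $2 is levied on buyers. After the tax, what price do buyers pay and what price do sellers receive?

Pre-tax equilibrium: P* = 52, Q* = 214.
Tax on buyers shifts demand to Qd = 500 − 5.5(P + 2) = 489 - 5.5P.
489 - 5.5P = -124 + 6.5P gives seller price Ps = 613/12; buyers pay Pb = 613/12 + 2 = 637/12.
New quantity: Q = 500 − 5.5(637/12) = 4993/24.

Buyers pay 637/12, sellers receive 613/12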